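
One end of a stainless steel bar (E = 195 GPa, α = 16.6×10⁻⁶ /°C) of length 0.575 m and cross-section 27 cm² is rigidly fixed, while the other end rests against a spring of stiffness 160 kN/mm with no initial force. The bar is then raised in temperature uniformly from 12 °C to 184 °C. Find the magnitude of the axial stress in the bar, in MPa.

If the spring were absent the bar would lengthen by αΔT L = 16.6×10⁻⁶ × 172 × 575 = 1.642 mm.
Let P be the compressive force at the spring. The bar shortens elastically by PL/(AE) and the spring compresses by P/k; together these equal δ_free.
So P = δ_free / [L/(AE) + 1/k] = 1.642 / [ 575/(2700×195×10³) + 1/(160×10³) ].
P = 1.642 / 7.342×10⁻⁶ = 223600 N.
σ = P/A = 223600/2700 = 82.82 MPa.

σ ≈ 82.8 MPa (compressive)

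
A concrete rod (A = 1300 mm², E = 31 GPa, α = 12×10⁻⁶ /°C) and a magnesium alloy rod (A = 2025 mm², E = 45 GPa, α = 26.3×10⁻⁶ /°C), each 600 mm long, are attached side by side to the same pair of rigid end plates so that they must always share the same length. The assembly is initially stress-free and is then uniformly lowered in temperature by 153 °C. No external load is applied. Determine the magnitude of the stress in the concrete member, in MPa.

The magnesium alloy has the larger α, so on cooling it would change length more than the concrete if both were free. The rigid plates force a common final length, so the magnesium alloy is put into tension and the concrete into compression, with equal and opposite forces P (no external load).
Equating the net (thermal + elastic) strains gives |α₁ − α₂|·ΔT = P·[1/(A₁E₁) + 1/(A₂E₂)].
|α₁ − α₂|·ΔT = 14.3×10⁻⁶ × 153 = 0.002188.
1/(A₁E₁) + 1/(A₂E₂) = 1/(1300×31×10³) + 1/(2025×45×10³) = 3.579×10⁻⁸ N⁻¹.
P = 0.002188 / 3.579×10⁻⁸ = 61140 N = 61.14 kN.
σ_{concrete} = P/A₁ = 61140/1300 = 47.03 MPa, compressive.

σ ≈ 47 MPa (compressive)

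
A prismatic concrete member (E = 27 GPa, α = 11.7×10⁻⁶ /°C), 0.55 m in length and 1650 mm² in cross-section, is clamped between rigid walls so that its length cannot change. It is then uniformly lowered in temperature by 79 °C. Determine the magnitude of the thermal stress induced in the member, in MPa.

σ ≈ 25 MPa (tensile)

Because both ends are immovable the net strain is zero, and the suppressed thermal strain is αΔT = 11.7×10⁻⁶ × 79 = 924.3×10⁻⁶.
σ = EαΔT = 27×10³ × 11.7×10⁻⁶ × 79 = 24.96 MPa (tensile; the member is trying to contract).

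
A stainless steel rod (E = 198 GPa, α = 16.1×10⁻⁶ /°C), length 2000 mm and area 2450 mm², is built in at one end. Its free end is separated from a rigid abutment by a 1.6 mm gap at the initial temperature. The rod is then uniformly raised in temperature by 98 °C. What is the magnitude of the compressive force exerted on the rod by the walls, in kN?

If the wall were absent the rod would grow by αΔT L = 16.1×10⁻⁶ × 98 × 2000 = 3.156 mm.
After closing the 1.6 mm clearance, 3.156 − 1.6 = 1.556 mm of expansion remains to be suppressed by the wall.
Compatibility: PL/(AE) = 1.556 mm, so σ = P/A = E × (1.556/2000) = 154 MPa.
P = σA = 154 × 2450 = 377.3 kN.

P ≈ 377 kN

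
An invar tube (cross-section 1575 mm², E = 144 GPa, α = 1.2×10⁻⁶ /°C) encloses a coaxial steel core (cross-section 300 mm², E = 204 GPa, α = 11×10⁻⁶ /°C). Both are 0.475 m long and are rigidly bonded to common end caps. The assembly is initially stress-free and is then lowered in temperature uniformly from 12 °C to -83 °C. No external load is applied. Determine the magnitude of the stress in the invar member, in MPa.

The steel has the larger α, so on cooling it would change length more than the invar if both were free. The rigid plates force a common final length, so the steel is put into tension and the invar into compression, with equal and opposite forces P (no external load).
Setting the final lengths equal and cancelling L: (α₁ − α₂)ΔT = P/(A₁E₁) + P/(A₂E₂).
|α₁ − α₂|·ΔT = 9.8×10⁻⁶ × 95 = 0.000931.
1/(A₁E₁) + 1/(A₂E₂) = 1/(1575×144×10³) + 1/(300×204×10³) = 2.075×10⁻⁸ N⁻¹.
P = 0.000931 / 2.075×10⁻⁸ = 44870 N = 44.87 kN.
σ_{invar} = P/A₁ = 44870/1575 = 28.49 MPa, compressive.

σ ≈ 28.5 MPa (compressive)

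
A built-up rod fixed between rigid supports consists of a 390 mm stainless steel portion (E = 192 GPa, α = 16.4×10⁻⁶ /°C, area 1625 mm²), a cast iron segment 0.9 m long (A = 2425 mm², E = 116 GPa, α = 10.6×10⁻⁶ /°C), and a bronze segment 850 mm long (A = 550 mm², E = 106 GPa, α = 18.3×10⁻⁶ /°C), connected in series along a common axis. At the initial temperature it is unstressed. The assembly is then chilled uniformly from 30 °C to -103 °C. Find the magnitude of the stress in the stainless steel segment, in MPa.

With the walls removed the bar would change length by δ_free = Σ αᵢΔT Lᵢ = 16.4×10⁻⁶×133×390 + 10.6×10⁻⁶×133×900 + 18.3×10⁻⁶×133×850 = 4.188 mm.
The walls prevent any net length change, so an axial force P (same in every segment) develops. Compatibility: P · Σ Lᵢ/(AᵢEᵢ) = δ_free.
The series flexibility is Σ Lᵢ/(AᵢEᵢ) = 390/(1625×192×10³) + 900/(2425×116×10³) + 850/(550×106×10³) = 1.903×10⁻⁵ mm/N.
So P = 4.188 / 1.903×10⁻⁵ = 220.1 kN, tensile.
σ_{stainless steel} = P / A = 220100 / 1625 = 135.4 MPa.

σ ≈ 135 MPa (tensile)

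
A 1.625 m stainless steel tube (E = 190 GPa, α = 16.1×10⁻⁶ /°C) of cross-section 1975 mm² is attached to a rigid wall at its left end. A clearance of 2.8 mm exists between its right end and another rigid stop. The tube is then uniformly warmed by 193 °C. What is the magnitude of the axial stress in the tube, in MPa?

σ ≈ 263 MPa (compressive)

If the wall were absent the tube would grow by αΔT L = 16.1×10⁻⁶ × 193 × 1625 = 5.049 mm.
The gap closes (δ_free > 2.8 mm) and the wall then resists a further 5.049 − 2.8 = 2.249 mm of expansion.
Compatibility: PL/(AE) = 2.249 mm, so σ = P/A = E × (2.249/1625) = 263 MPa.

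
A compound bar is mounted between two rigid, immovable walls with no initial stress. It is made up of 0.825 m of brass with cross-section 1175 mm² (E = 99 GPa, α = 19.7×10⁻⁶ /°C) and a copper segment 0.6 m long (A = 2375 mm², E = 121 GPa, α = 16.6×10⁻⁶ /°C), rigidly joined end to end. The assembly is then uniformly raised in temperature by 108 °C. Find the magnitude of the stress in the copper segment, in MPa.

Free thermal expansion of the whole bar: Σ αᵢΔT Lᵢ = 19.7×10⁻⁶×108×825 + 16.6×10⁻⁶×108×600 = 2.831 mm.
Since the ends are fixed, an axial force P builds up, equal in every segment, with P · Σ Lᵢ/(AᵢEᵢ) = δ_free.
The series flexibility is Σ Lᵢ/(AᵢEᵢ) = 825/(1175×99×10³) + 600/(2375×121×10³) = 9.18×10⁻⁶ mm/N.
Hence P = δ_free / Σ(L/AE) = 2.831/9.18×10⁻⁶ = 308.4 kN (compressive).
σ_{copper} = P / A = 308400 / 2375 = 129.8 MPa.

σ ≈ 130 MPa (compressive)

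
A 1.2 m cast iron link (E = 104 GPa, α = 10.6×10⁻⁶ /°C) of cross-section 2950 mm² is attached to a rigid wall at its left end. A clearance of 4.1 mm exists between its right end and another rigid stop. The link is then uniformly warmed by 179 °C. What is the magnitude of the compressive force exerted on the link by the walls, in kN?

P ≈ 0 kN

Unrestrained expansion: δ_free = αΔT L = 10.6×10⁻⁶ × 179 × 1200 = 2.277 mm.
This is smaller than the 4.1 mm clearance, so the link expands freely without reaching the stop — the stress is zero.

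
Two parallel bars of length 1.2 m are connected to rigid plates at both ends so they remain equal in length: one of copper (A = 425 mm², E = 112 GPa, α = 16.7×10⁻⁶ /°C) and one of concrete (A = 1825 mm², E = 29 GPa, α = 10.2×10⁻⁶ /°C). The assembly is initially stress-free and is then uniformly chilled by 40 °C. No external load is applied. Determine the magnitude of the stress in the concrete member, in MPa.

σ ≈ 3.57 MPa (compressive)

Equilibrium of a rigid end plate with no external load gives equal and opposite internal forces ±P in the two members. Since α_{copper} > α_{concrete}, cooling drives the copper into tension and the concrete into compression.
Equating the net (thermal + elastic) strains gives |α₁ − α₂|·ΔT = P·[1/(A₁E₁) + 1/(A₂E₂)].
|α₁ − α₂|·ΔT = 6.5×10⁻⁶ × 40 = 0.00026.
1/(A₁E₁) + 1/(A₂E₂) = 1/(425×112×10³) + 1/(1825×29×10³) = 3.99×10⁻⁸ N⁻¹.
So P = 0.00026 / 3.99×10⁻⁸ = 6.516 kN.
σ_{concrete} = P/A₂ = 6516/1825 = 3.57 MPa, compressive.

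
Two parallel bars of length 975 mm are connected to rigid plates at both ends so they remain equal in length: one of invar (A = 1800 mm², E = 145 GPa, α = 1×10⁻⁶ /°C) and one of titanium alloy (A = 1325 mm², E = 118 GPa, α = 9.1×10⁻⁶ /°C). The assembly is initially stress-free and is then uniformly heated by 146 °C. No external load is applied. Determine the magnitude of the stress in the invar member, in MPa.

σ ≈ 64.2 MPa (tensile)

The titanium alloy has the larger α, so on heating it would change length more than the invar if both were free. The rigid plates force a common final length, so the titanium alloy is put into compression and the invar into tension, with equal and opposite forces P (no external load).
Setting the final lengths equal and cancelling L: (α₁ − α₂)ΔT = P/(A₁E₁) + P/(A₂E₂).
|α₁ − α₂|·ΔT = 8.1×10⁻⁶ × 146 = 0.001183.
1/(A₁E₁) + 1/(A₂E₂) = 1/(1800×145×10³) + 1/(1325×118×10³) = 1.023×10⁻⁸ N⁻¹.
So P = 0.001183 / 1.023×10⁻⁸ = 115.6 kN.
σ_{invar} = P/A₁ = 115600/1800 = 64.24 MPa, tensile.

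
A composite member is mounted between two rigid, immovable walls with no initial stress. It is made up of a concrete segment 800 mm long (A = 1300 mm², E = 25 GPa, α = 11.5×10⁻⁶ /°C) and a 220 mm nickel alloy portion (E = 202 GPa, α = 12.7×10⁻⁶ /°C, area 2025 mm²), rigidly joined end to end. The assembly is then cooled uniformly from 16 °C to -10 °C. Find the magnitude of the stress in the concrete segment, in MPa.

σ ≈ 9.54 MPa (tensile)

If the supports were absent, the total length change would be Σ αᵢΔT Lᵢ = 11.5×10⁻⁶×26×800 + 12.7×10⁻⁶×26×220 = 0.3118 mm.
The walls prevent any net length change, so an axial force P (same in every segment) develops. Compatibility: P · Σ Lᵢ/(AᵢEᵢ) = δ_free.
The series flexibility is Σ Lᵢ/(AᵢEᵢ) = 800/(1300×25×10³) + 220/(2025×202×10³) = 2.515×10⁻⁵ mm/N.
Hence P = δ_free / Σ(L/AE) = 0.3118/2.515×10⁻⁵ = 12.4 kN (tensile).
σ_{concrete} = P / A = 12400 / 1300 = 9.537 MPa.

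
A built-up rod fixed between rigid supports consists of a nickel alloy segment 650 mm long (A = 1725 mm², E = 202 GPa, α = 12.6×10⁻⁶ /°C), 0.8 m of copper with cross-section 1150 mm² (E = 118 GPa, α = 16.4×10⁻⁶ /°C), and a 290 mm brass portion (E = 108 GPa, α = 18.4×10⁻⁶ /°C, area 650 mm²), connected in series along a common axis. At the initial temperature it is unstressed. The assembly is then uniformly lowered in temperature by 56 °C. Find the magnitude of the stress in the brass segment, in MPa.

σ ≈ 193 MPa (tensile)

With the walls removed the bar would change length by δ_free = Σ αᵢΔT Lᵢ = 12.6×10⁻⁶×56×650 + 16.4×10⁻⁶×56×800 + 18.4×10⁻⁶×56×290 = 1.492 mm.
Since the ends are fixed, an axial force P builds up, equal in every segment, with P · Σ Lᵢ/(AᵢEᵢ) = δ_free.
The series flexibility is Σ Lᵢ/(AᵢEᵢ) = 650/(1725×202×10³) + 800/(1150×118×10³) + 290/(650×108×10³) = 1.189×10⁻⁵ mm/N.
So P = 1.492 / 1.189×10⁻⁵ = 125.5 kN, tensile.
σ_{brass} = P / A = 125500 / 650 = 193 MPa.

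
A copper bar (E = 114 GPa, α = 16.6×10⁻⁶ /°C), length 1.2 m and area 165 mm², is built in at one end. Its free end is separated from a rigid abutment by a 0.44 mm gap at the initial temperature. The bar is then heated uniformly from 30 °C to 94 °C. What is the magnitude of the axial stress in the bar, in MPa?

σ ≈ 79.3 MPa (compressive)

Free thermal elongation = αΔT L = 16.6×10⁻⁶ × 64 × 1200 = 1.275 mm.
This exceeds the 0.44 mm gap, so the wall pushes back. The portion of expansion that must be recovered elastically is δ_free − gap = 1.275 − 0.44 = 0.8349 mm.
So σ = E(δ_free − g)/L = 114×10³ × 0.8349/1200 = 79.31 MPa.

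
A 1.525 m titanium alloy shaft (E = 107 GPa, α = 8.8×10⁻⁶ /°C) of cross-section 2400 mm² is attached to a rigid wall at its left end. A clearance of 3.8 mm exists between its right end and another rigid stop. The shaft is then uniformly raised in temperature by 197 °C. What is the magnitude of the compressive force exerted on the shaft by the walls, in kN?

P ≈ 0 kN

Unrestrained expansion: δ_free = αΔT L = 8.8×10⁻⁶ × 197 × 1525 = 2.644 mm.
Since δ_free = 2.64 mm is less than the 3.8 mm gap, the shaft never touches the wall. No axial force develops.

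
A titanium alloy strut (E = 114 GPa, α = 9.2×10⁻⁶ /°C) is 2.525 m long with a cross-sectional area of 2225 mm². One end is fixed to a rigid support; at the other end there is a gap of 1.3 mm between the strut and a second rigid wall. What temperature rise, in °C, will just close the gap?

The gap closes when αΔT L = 1.3 mm, since the strut is still unstressed at that instant.
So ΔT = g/(αL) = 1.3/(9.2×10⁻⁶ × 2525) = 55.96 °C.

ΔT ≈ 56 °C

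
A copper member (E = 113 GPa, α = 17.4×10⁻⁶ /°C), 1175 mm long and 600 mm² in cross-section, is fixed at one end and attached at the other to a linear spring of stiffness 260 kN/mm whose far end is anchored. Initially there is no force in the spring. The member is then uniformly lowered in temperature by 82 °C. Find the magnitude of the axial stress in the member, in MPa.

σ ≈ 132 MPa (tensile)

The unrestrained thermal change is αΔT L = 17.4×10⁻⁶ × 82 × 1175 = 1.676 mm.
With a force P in the spring, the elastic change of the member is PL/(AE) and that of the spring is P/k; compatibility requires their sum to equal δ_free.
So P = δ_free / [L/(AE) + 1/k] = 1.676 / [ 1175/(600×113×10³) + 1/(260×10³) ].
P = 1.676 / 2.118×10⁻⁵ = 79170 N.
σ = P/A = 79170/600 = 131.9 MPa.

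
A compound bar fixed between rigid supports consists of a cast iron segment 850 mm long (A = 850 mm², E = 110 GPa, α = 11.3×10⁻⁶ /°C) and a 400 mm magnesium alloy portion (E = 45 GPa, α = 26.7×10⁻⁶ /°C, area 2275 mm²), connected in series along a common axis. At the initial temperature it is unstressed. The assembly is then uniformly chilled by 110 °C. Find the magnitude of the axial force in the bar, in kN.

P ≈ 172 kN (tensile)

With the walls removed the bar would change length by δ_free = Σ αᵢΔT Lᵢ = 11.3×10⁻⁶×110×850 + 26.7×10⁻⁶×110×400 = 2.231 mm.
The walls prevent any net length change, so an axial force P (same in every segment) develops. Compatibility: P · Σ Lᵢ/(AᵢEᵢ) = δ_free.
Σ Lᵢ/(AᵢEᵢ) = 850/(850×110×10³) + 400/(2275×45×10³) = 1.3×10⁻⁵ mm/N.
So P = 2.231 / 1.3×10⁻⁵ = 171.7 kN, tensile.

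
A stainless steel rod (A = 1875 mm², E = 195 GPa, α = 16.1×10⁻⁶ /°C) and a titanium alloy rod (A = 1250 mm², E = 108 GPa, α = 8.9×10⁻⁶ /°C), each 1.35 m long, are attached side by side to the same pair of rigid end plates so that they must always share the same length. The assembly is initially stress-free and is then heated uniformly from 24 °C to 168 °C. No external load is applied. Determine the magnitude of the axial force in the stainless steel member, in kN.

P ≈ 102 kN (compressive in the stainless steel)

The stainless steel has the larger α, so on heating it would change length more than the titanium alloy if both were free. The rigid plates force a common final length, so the stainless steel is put into compression and the titanium alloy into tension, with equal and opposite forces P (no external load).
Compatibility of the two members (thermal + elastic change equal): (α₁ − α₂)ΔT = P·[1/(A₁E₁) + 1/(A₂E₂)].
|α₁ − α₂|·ΔT = 7.2×10⁻⁶ × 144 = 0.001037.
1/(A₁E₁) + 1/(A₂E₂) = 1/(1875×195×10³) + 1/(1250×108×10³) = 1.014×10⁻⁸ N⁻¹.
So P = 0.001037 / 1.014×10⁻⁸ = 102.2 kN.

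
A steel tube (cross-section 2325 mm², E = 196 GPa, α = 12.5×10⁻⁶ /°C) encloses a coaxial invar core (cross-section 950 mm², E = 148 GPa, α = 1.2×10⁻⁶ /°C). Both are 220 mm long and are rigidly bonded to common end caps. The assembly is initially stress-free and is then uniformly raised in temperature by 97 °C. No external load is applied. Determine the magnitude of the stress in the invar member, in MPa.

σ ≈ 124 MPa (tensile)

The steel has the larger α, so on heating it would change length more than the invar if both were free. The rigid plates force a common final length, so the steel is put into compression and the invar into tension, with equal and opposite forces P (no external load).
Compatibility of the two members (thermal + elastic change equal): (α₁ − α₂)ΔT = P·[1/(A₁E₁) + 1/(A₂E₂)].
|α₁ − α₂|·ΔT = 11.3×10⁻⁶ × 97 = 0.001096.
1/(A₁E₁) + 1/(A₂E₂) = 1/(2325×196×10³) + 1/(950×148×10³) = 9.307×10⁻⁹ N⁻¹.
P = 0.001096 / 9.307×10⁻⁹ = 117800 N = 117.8 kN.
σ_{invar} = P/A₂ = 117800/950 = 124 MPa, tensile.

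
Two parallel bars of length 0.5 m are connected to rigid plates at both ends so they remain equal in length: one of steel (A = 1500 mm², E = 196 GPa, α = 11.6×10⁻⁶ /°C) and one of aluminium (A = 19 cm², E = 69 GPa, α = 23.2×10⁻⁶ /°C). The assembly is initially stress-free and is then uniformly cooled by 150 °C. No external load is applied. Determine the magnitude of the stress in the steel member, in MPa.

Equilibrium of a rigid end plate with no external load gives equal and opposite internal forces ±P in the two members. Since α_{aluminium} > α_{steel}, cooling drives the aluminium into tension and the steel into compression.
Equating the net (thermal + elastic) strains gives |α₁ − α₂|·ΔT = P·[1/(A₁E₁) + 1/(A₂E₂)].
|α₁ − α₂|·ΔT = 11.6×10⁻⁶ × 150 = 0.00174.
1/(A₁E₁) + 1/(A₂E₂) = 1/(1500×196×10³) + 1/(1900×69×10³) = 1.103×10⁻⁸ N⁻¹.
P = 0.00174 / 1.103×10⁻⁸ = 157800 N = 157.8 kN.
σ_{steel} = P/A₁ = 157800/1500 = 105.2 MPa, compressive.

σ ≈ 105 MPa (compressive)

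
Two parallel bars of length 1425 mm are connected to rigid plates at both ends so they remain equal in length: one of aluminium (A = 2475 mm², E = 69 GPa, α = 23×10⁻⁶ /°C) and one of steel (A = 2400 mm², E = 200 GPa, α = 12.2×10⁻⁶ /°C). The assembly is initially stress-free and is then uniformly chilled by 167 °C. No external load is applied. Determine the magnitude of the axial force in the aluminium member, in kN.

P ≈ 227 kN (tensile in the aluminium)

The aluminium has the larger α, so on cooling it would change length more than the steel if both were free. The rigid plates force a common final length, so the aluminium is put into tension and the steel into compression, with equal and opposite forces P (no external load).
Equating the net (thermal + elastic) strains gives |α₁ − α₂|·ΔT = P·[1/(A₁E₁) + 1/(A₂E₂)].
|α₁ − α₂|·ΔT = 10.8×10⁻⁶ × 167 = 0.001804.
1/(A₁E₁) + 1/(A₂E₂) = 1/(2475×69×10³) + 1/(2400×200×10³) = 7.939×10⁻⁹ N⁻¹.
P = 0.001804 / 7.939×10⁻⁹ = 227200 N = 227.2 kN.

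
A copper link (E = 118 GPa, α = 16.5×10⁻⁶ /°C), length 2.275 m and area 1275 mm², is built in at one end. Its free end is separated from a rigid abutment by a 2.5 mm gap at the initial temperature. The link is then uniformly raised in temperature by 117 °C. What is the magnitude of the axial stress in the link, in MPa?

If the wall were absent the link would grow by αΔT L = 16.5×10⁻⁶ × 117 × 2275 = 4.392 mm.
The gap closes (δ_free > 2.5 mm) and the wall then resists a further 4.392 − 2.5 = 1.892 mm of expansion.
So σ = E(δ_free − g)/L = 118×10³ × 1.892/2275 = 98.13 MPa.

σ ≈ 98.1 MPa (compressive)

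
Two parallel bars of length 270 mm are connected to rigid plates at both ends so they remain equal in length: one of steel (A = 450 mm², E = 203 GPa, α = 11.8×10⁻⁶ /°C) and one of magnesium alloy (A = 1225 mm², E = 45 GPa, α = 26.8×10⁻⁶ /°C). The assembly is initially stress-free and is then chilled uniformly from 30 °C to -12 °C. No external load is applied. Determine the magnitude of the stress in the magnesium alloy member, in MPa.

Equilibrium of a rigid end plate with no external load gives equal and opposite internal forces ±P in the two members. Since α_{magnesium alloy} > α_{steel}, cooling drives the magnesium alloy into tension and the steel into compression.
Equating the net (thermal + elastic) strains gives |α₁ − α₂|·ΔT = P·[1/(A₁E₁) + 1/(A₂E₂)].
|α₁ − α₂|·ΔT = 15×10⁻⁶ × 42 = 0.00063.
1/(A₁E₁) + 1/(A₂E₂) = 1/(450×203×10³) + 1/(1225×45×10³) = 2.909×10⁻⁸ N⁻¹.
So P = 0.00063 / 2.909×10⁻⁸ = 21.66 kN.
σ_{magnesium alloy} = P/A₂ = 21660/1225 = 17.68 MPa, tensile.

σ ≈ 17.7 MPa (tensile)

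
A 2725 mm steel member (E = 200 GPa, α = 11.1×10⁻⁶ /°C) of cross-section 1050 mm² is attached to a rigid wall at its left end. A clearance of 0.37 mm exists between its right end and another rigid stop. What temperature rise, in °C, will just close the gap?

ΔT ≈ 12.2 °C

Contact occurs when the free expansion equals the gap: αΔT L = 0.37 mm.
So ΔT = g/(αL) = 0.37/(11.1×10⁻⁶ × 2725) = 12.23 °C.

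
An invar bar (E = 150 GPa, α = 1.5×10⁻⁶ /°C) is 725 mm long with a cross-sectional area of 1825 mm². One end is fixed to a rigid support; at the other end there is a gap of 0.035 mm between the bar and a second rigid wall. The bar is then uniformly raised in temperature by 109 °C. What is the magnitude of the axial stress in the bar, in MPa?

Unrestrained expansion: δ_free = αΔT L = 1.5×10⁻⁶ × 109 × 725 = 0.1185 mm.
This exceeds the 0.035 mm gap, so the wall pushes back. The portion of expansion that must be recovered elastically is δ_free − gap = 0.1185 − 0.035 = 0.08354 mm.
That suppressed elongation corresponds to σ = E·Δ/L = 150×10³ × 0.08354/725 = 17.28 MPa.

σ ≈ 17.3 MPa (compressive)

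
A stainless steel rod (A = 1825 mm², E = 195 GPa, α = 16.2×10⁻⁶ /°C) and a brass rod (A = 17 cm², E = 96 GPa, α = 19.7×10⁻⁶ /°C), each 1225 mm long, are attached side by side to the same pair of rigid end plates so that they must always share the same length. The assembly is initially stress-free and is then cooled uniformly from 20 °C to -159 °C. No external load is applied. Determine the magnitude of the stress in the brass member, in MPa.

σ ≈ 41.2 MPa (tensile)

Both members must finish at the same length. With the larger α, the brass tends to over-contract; the plates restrain it, putting the brass in tension and the stainless steel in compression. With no external load the two internal forces are equal and opposite, magnitude P.
Compatibility of the two members (thermal + elastic change equal): (α₁ − α₂)ΔT = P·[1/(A₁E₁) + 1/(A₂E₂)].
|α₁ − α₂|·ΔT = 3.5×10⁻⁶ × 179 = 0.0006265.
1/(A₁E₁) + 1/(A₂E₂) = 1/(1825×195×10³) + 1/(1700×96×10³) = 8.937×10⁻⁹ N⁻¹.
So P = 0.0006265 / 8.937×10⁻⁹ = 70.1 kN.
σ_{brass} = P/A₂ = 70100/1700 = 41.23 MPa, tensile.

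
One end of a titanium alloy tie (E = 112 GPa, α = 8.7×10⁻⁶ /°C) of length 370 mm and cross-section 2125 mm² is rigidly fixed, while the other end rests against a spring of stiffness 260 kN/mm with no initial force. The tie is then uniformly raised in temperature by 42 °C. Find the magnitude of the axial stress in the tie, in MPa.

Free thermal expansion: δ_free = αΔT L = 8.7×10⁻⁶ × 42 × 370 = 0.1352 mm.
Let P be the compressive force at the spring. The tie shortens elastically by PL/(AE) and the spring compresses by P/k; together these equal δ_free.
So P = δ_free / [L/(AE) + 1/k] = 0.1352 / [ 370/(2125×112×10³) + 1/(260×10³) ].
P = 0.1352 / 5.401×10⁻⁶ = 25030 N.
σ = P/A = 25030/2125 = 11.78 MPa.

σ ≈ 11.8 MPa (compressive)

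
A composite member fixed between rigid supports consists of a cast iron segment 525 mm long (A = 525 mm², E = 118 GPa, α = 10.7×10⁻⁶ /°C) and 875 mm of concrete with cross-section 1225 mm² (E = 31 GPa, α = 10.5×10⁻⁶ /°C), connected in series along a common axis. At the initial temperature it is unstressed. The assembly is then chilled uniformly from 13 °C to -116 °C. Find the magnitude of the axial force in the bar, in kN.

With the walls removed the bar would change length by δ_free = Σ αᵢΔT Lᵢ = 10.7×10⁻⁶×129×525 + 10.5×10⁻⁶×129×875 = 1.91 mm.
The walls prevent any net length change, so an axial force P (same in every segment) develops. Compatibility: P · Σ Lᵢ/(AᵢEᵢ) = δ_free.
The series flexibility is Σ Lᵢ/(AᵢEᵢ) = 525/(525×118×10³) + 875/(1225×31×10³) = 3.152×10⁻⁵ mm/N.
So P = 1.91 / 3.152×10⁻⁵ = 60.6 kN, tensile.

P ≈ 60.6 kN (tensile)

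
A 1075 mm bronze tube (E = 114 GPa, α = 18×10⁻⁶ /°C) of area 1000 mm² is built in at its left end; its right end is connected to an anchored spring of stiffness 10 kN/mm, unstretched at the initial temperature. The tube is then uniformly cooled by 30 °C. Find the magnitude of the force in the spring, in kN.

The unrestrained thermal change is αΔT L = 18×10⁻⁶ × 30 × 1075 = 0.5805 mm.
With a force P in the spring, the elastic change of the tube is PL/(AE) and that of the spring is P/k; compatibility requires their sum to equal δ_free.
P [ L/(AE) + 1/k ] = δ_free → P [ 1075/(1000×114×10³) + 1/(10×10³) ] = 0.5805.
P = 0.5805 / 0.0001094 = 5305 N.

P ≈ 5.3 kN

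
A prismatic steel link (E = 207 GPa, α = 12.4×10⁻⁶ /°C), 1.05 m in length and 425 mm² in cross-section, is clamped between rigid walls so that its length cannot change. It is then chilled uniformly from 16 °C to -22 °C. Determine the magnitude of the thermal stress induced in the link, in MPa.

Because both ends are immovable the net strain is zero, and the suppressed thermal strain is αΔT = 12.4×10⁻⁶ × 38 = 471.2×10⁻⁶.
Hence σ = E·αΔT = 207×10³ × 471.2×10⁻⁶ = 97.54 MPa, tensile.

σ ≈ 97.5 MPa (tensile)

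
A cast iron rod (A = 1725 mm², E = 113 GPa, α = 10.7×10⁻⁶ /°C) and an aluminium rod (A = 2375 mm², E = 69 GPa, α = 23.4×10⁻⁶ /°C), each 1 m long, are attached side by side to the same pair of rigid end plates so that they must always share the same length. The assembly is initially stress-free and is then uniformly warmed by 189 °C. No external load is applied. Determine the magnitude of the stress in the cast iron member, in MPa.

Equilibrium of a rigid end plate with no external load gives equal and opposite internal forces ±P in the two members. Since α_{aluminium} > α_{cast iron}, heating drives the aluminium into compression and the cast iron into tension.
Equating the net (thermal + elastic) strains gives |α₁ − α₂|·ΔT = P·[1/(A₁E₁) + 1/(A₂E₂)].
|α₁ − α₂|·ΔT = 12.7×10⁻⁶ × 189 = 0.0024.
1/(A₁E₁) + 1/(A₂E₂) = 1/(1725×113×10³) + 1/(2375×69×10³) = 1.123×10⁻⁸ N⁻¹.
P = 0.0024 / 1.123×10⁻⁸ = 213700 N = 213.7 kN.
σ_{cast iron} = P/A₁ = 213700/1725 = 123.9 MPa, tensile.

σ ≈ 124 MPa (tensile)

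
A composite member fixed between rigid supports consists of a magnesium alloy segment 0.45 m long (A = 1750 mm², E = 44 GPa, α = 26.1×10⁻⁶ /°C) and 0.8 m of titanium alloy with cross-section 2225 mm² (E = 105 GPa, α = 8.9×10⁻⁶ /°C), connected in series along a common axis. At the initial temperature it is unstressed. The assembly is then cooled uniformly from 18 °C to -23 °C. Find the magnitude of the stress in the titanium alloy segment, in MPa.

Free thermal contraction of the whole bar: Σ αᵢΔT Lᵢ = 26.1×10⁻⁶×41×450 + 8.9×10⁻⁶×41×800 = 0.7735 mm.
Since the ends are fixed, an axial force P builds up, equal in every segment, with P · Σ Lᵢ/(AᵢEᵢ) = δ_free.
The series flexibility is Σ Lᵢ/(AᵢEᵢ) = 450/(1750×44×10³) + 800/(2225×105×10³) = 9.268×10⁻⁶ mm/N.
P = 0.7735 / 9.268×10⁻⁶ = 83450 N = 83.45 kN, tensile.
σ_{titanium alloy} = P / A = 83450 / 2225 = 37.51 MPa.

σ ≈ 37.5 MPa (tensile)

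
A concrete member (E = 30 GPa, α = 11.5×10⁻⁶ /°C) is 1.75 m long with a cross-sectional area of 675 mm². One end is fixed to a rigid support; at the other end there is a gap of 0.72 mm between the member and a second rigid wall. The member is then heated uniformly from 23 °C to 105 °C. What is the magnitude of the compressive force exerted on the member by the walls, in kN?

P ≈ 10.8 kN

Free thermal elongation = αΔT L = 11.5×10⁻⁶ × 82 × 1750 = 1.65 mm.
After closing the 0.72 mm clearance, 1.65 − 0.72 = 0.9303 mm of expansion remains to be suppressed by the wall.
Compatibility: PL/(AE) = 0.9303 mm, so σ = P/A = E × (0.9303/1750) = 15.95 MPa.
P = σA = 15.95 × 675 = 10.76 kN.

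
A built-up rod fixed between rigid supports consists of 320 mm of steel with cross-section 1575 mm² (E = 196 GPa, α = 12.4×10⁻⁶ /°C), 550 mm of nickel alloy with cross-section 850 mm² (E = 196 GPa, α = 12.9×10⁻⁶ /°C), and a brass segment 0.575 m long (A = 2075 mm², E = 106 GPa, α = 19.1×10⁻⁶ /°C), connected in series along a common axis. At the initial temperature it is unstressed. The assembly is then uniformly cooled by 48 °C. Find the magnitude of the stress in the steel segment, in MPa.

σ ≈ 96.6 MPa (tensile)

Free thermal contraction of the whole bar: Σ αᵢΔT Lᵢ = 12.4×10⁻⁶×48×320 + 12.9×10⁻⁶×48×550 + 19.1×10⁻⁶×48×575 = 1.058 mm.
Since the ends are fixed, an axial force P builds up, equal in every segment, with P · Σ Lᵢ/(AᵢEᵢ) = δ_free.
Σ Lᵢ/(AᵢEᵢ) = 320/(1575×196×10³) + 550/(850×196×10³) + 575/(2075×106×10³) = 6.952×10⁻⁶ mm/N.
So P = 1.058 / 6.952×10⁻⁶ = 152.2 kN, tensile.
σ_{steel} = P / A = 152200 / 1575 = 96.64 MPa.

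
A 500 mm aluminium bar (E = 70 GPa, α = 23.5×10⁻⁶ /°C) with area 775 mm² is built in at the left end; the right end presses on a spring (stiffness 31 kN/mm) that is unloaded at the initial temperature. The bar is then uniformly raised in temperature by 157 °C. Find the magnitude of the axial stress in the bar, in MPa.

σ ≈ 57.4 MPa (compressive)

The unrestrained thermal change is αΔT L = 23.5×10⁻⁶ × 157 × 500 = 1.845 mm.
Let P be the compressive force at the spring. The bar shortens elastically by PL/(AE) and the spring compresses by P/k; together these equal δ_free.
P [ L/(AE) + 1/k ] = δ_free → P [ 500/(775×70×10³) + 1/(31×10³) ] = 1.845.
P = 1.845 / 4.147×10⁻⁵ = 44480 N.
σ = P/A = 44480/775 = 57.39 MPa.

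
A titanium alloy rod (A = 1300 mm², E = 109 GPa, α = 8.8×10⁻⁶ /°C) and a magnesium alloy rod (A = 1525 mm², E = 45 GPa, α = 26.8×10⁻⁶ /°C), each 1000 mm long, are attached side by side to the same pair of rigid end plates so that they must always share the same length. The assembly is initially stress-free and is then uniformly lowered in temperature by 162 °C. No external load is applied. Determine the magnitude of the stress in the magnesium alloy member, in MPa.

Equilibrium of a rigid end plate with no external load gives equal and opposite internal forces ±P in the two members. Since α_{magnesium alloy} > α_{titanium alloy}, cooling drives the magnesium alloy into tension and the titanium alloy into compression.
Equating the net (thermal + elastic) strains gives |α₁ − α₂|·ΔT = P·[1/(A₁E₁) + 1/(A₂E₂)].
|α₁ − α₂|·ΔT = 18×10⁻⁶ × 162 = 0.002916.
1/(A₁E₁) + 1/(A₂E₂) = 1/(1300×109×10³) + 1/(1525×45×10³) = 2.163×10⁻⁸ N⁻¹.
P = 0.002916 / 2.163×10⁻⁸ = 134800 N = 134.8 kN.
σ_{magnesium alloy} = P/A₂ = 134800/1525 = 88.41 MPa, tensile.

σ ≈ 88.4 MPa (tensile)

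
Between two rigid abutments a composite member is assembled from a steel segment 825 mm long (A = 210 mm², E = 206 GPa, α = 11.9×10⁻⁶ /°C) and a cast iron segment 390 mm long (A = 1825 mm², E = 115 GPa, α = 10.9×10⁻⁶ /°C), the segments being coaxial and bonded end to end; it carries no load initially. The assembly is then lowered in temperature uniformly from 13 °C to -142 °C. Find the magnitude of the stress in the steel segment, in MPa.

Free thermal contraction of the whole bar: Σ αᵢΔT Lᵢ = 11.9×10⁻⁶×155×825 + 10.9×10⁻⁶×155×390 = 2.181 mm.
Since the ends are fixed, an axial force P builds up, equal in every segment, with P · Σ Lᵢ/(AᵢEᵢ) = δ_free.
Σ Lᵢ/(AᵢEᵢ) = 825/(210×206×10³) + 390/(1825×115×10³) = 2.093×10⁻⁵ mm/N.
Hence P = δ_free / Σ(L/AE) = 2.181/2.093×10⁻⁵ = 104.2 kN (tensile).
σ_{steel} = P / A = 104200 / 210 = 496.1 MPa.

σ ≈ 496 MPa (tensile)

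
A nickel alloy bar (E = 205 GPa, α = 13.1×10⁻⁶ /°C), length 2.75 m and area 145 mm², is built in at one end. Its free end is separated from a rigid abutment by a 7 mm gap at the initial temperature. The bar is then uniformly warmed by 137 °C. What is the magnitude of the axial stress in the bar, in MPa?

σ ≈ 0 MPa

If the wall were absent the bar would grow by αΔT L = 13.1×10⁻⁶ × 137 × 2750 = 4.935 mm.
Since δ_free = 4.94 mm is less than the 7 mm gap, the bar never touches the wall. No axial force develops.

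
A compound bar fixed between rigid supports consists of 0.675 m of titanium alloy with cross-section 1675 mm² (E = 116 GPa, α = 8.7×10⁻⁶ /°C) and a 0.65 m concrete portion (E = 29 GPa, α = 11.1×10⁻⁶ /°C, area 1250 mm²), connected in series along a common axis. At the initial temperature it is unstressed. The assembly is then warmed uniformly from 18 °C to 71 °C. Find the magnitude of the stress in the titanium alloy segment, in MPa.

Free thermal expansion of the whole bar: Σ αᵢΔT Lᵢ = 8.7×10⁻⁶×53×675 + 11.1×10⁻⁶×53×650 = 0.6936 mm.
Since the ends are fixed, an axial force P builds up, equal in every segment, with P · Σ Lᵢ/(AᵢEᵢ) = δ_free.
The series flexibility is Σ Lᵢ/(AᵢEᵢ) = 675/(1675×116×10³) + 650/(1250×29×10³) = 2.141×10⁻⁵ mm/N.
P = 0.6936 / 2.141×10⁻⁵ = 32410 N = 32.41 kN, compressive.
σ_{titanium alloy} = P / A = 32410 / 1675 = 19.35 MPa.

σ ≈ 19.3 MPa (compressive)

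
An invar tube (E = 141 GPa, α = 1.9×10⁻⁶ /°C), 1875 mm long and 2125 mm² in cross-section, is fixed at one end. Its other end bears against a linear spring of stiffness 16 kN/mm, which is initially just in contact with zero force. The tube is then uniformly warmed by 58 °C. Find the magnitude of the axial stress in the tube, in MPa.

Free thermal expansion: δ_free = αΔT L = 1.9×10⁻⁶ × 58 × 1875 = 0.2066 mm.
With a force P in the spring, the elastic change of the tube is PL/(AE) and that of the spring is P/k; compatibility requires their sum to equal δ_free.
So P = δ_free / [L/(AE) + 1/k] = 0.2066 / [ 1875/(2125×141×10³) + 1/(16×10³) ].
P = 0.2066 / 6.876×10⁻⁵ = 3005 N.
σ = P/A = 3005/2125 = 1.414 MPa.

σ ≈ 1.41 MPa (compressive)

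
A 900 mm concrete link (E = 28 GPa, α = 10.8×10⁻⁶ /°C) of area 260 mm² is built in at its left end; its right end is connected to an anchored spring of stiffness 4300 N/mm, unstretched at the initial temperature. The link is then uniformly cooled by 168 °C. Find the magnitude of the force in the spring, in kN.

The unrestrained thermal change is αΔT L = 10.8×10⁻⁶ × 168 × 900 = 1.633 mm.
With a force P in the spring, the elastic change of the link is PL/(AE) and that of the spring is P/k; compatibility requires their sum to equal δ_free.
So P = δ_free / [L/(AE) + 1/k] = 1.633 / [ 900/(260×28×10³) + 1/(4300) ].
P = 1.633 / 0.0003562 = 4585 N.

P ≈ 4.58 kN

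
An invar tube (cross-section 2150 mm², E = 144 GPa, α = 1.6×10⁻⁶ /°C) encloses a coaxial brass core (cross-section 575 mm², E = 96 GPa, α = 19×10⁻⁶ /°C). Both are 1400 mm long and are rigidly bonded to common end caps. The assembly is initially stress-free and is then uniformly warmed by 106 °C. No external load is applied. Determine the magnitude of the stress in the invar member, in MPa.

Equilibrium of a rigid end plate with no external load gives equal and opposite internal forces ±P in the two members. Since α_{brass} > α_{invar}, heating drives the brass into compression and the invar into tension.
Equating the net (thermal + elastic) strains gives |α₁ − α₂|·ΔT = P·[1/(A₁E₁) + 1/(A₂E₂)].
|α₁ − α₂|·ΔT = 17.4×10⁻⁶ × 106 = 0.001844.
1/(A₁E₁) + 1/(A₂E₂) = 1/(2150×144×10³) + 1/(575×96×10³) = 2.135×10⁻⁸ N⁻¹.
So P = 0.001844 / 2.135×10⁻⁸ = 86.41 kN.
σ_{invar} = P/A₁ = 86410/2150 = 40.19 MPa, tensile.

σ ≈ 40.2 MPa (tensile)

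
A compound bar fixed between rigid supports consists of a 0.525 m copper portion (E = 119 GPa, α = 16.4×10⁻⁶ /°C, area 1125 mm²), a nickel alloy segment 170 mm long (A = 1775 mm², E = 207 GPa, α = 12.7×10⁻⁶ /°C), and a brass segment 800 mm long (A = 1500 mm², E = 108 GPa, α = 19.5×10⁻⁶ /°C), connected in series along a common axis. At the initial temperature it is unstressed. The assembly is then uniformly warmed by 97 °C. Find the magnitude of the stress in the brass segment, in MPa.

With the walls removed the bar would change length by δ_free = Σ αᵢΔT Lᵢ = 16.4×10⁻⁶×97×525 + 12.7×10⁻⁶×97×170 + 19.5×10⁻⁶×97×800 = 2.558 mm.
The walls prevent any net length change, so an axial force P (same in every segment) develops. Compatibility: P · Σ Lᵢ/(AᵢEᵢ) = δ_free.
The series flexibility is Σ Lᵢ/(AᵢEᵢ) = 525/(1125×119×10³) + 170/(1775×207×10³) + 800/(1500×108×10³) = 9.323×10⁻⁶ mm/N.
P = 2.558 / 9.323×10⁻⁶ = 274400 N = 274.4 kN, compressive.
σ_{brass} = P / A = 274400 / 1500 = 182.9 MPa.

σ ≈ 183 MPa (compressive)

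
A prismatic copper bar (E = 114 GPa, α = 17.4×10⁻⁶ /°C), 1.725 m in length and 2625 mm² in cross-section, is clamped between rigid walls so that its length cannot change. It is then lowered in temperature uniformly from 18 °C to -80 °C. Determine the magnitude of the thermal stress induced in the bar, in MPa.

σ ≈ 194 MPa (tensile)

The supports are rigid, so the total axial strain is zero. The restrained thermal strain is ε = αΔT = 17.4×10⁻⁶ × 98 = 1705.2×10⁻⁶.
Hence σ = E·αΔT = 114×10³ × 1705.2×10⁻⁶ = 194.4 MPa, tensile.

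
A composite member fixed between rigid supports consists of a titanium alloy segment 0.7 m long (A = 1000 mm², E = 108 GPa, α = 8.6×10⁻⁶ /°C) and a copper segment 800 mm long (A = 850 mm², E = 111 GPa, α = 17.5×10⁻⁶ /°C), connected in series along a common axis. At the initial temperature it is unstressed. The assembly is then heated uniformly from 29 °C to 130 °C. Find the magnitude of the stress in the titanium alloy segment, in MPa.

σ ≈ 135 MPa (compressive)

Free thermal expansion of the whole bar: Σ αᵢΔT Lᵢ = 8.6×10⁻⁶×101×700 + 17.5×10⁻⁶×101×800 = 2.022 mm.
The rigid supports impose zero overall length change; the single axial force P common to all segments must satisfy P Σ Lᵢ/(AᵢEᵢ) = δ_free.
The series flexibility is Σ Lᵢ/(AᵢEᵢ) = 700/(1000×108×10³) + 800/(850×111×10³) = 1.496×10⁻⁵ mm/N.
So P = 2.022 / 1.496×10⁻⁵ = 135.2 kN, compressive.
σ_{titanium alloy} = P / A = 135200 / 1000 = 135.2 MPa.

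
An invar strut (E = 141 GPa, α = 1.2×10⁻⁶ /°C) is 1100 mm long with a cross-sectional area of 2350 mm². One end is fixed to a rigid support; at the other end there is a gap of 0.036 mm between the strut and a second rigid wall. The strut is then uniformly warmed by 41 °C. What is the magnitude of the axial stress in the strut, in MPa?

Free thermal elongation = αΔT L = 1.2×10⁻⁶ × 41 × 1100 = 0.05412 mm.
This exceeds the 0.036 mm gap, so the wall pushes back. The portion of expansion that must be recovered elastically is δ_free − gap = 0.05412 − 0.036 = 0.01812 mm.
So σ = E(δ_free − g)/L = 141×10³ × 0.01812/1100 = 2.323 MPa.

σ ≈ 2.32 MPa (compressive)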